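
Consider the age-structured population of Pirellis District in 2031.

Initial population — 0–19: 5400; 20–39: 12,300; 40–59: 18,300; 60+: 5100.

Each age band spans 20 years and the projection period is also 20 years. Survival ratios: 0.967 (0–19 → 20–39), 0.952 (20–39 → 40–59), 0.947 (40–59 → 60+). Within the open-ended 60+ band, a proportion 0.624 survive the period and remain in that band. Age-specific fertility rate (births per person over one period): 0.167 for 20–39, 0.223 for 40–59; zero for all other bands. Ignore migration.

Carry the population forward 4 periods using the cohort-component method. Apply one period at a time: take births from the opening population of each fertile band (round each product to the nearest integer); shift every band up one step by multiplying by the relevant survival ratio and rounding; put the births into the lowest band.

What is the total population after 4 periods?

24647

Call the bands 1 to 4, youngest first.
Period 1.
Births: 12300 * 0.167 = 2054  |  18300 * 0.223 = 4081 → total 6135
Band 2: 5400 * 0.967 = 5222
Band 3: 12300 * 0.952 = 11710
Band 4: 18300 * 0.947 + 5100 * 0.624 = 17330 + 3182 = 20512
Giving 6135 / 5222 / 11710 / 20512.
Period 2.
Births: 5222 * 0.167 = 872  |  11710 * 0.223 = 2611 → total 3483
Band 2: 6135 * 0.967 = 5933
Band 3: 5222 * 0.952 = 4971
Band 4: 11710 * 0.947 + 20512 * 0.624 = 11089 + 12799 = 23888
Giving 3483 / 5933 / 4971 / 23888.
Period 3.
Births: 5933 * 0.167 = 991  |  4971 * 0.223 = 1109 → total 2100
Band 2: 3483 * 0.967 = 3368
Band 3: 5933 * 0.952 = 5648
Band 4: 4971 * 0.947 + 23888 * 0.624 = 4708 + 14906 = 19614
Giving 2100 / 3368 / 5648 / 19614.
Period 4.
Births: 3368 * 0.167 = 562  |  5648 * 0.223 = 1260 → total 1822
Band 2: 2100 * 0.967 = 2031
Band 3: 3368 * 0.952 = 3206
Band 4: 5648 * 0.947 + 19614 * 0.624 = 5349 + 12239 = 17588
Giving 1822 / 2031 / 3206 / 17588.
Total after period 4: 1822 + 2031 + 3206 + 17588 = 24647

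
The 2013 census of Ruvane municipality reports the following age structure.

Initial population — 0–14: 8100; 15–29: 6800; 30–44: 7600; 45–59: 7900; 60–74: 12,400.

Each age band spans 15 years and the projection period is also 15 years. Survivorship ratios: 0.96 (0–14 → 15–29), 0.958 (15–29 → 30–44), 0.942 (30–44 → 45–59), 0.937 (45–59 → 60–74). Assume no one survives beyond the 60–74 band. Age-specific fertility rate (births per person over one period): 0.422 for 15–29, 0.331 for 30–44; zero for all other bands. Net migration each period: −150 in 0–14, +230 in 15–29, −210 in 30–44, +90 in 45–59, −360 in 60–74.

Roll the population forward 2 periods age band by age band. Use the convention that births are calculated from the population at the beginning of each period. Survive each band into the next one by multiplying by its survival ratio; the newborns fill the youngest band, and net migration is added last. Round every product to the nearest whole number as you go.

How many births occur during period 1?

Call the groups 1 to 5, youngest first.
[period 1]
Births: 6800 * 0.422 = 2870 ; 7600 * 0.331 = 2516 → 5386
Group 2: 8100 * 0.96 = 7776
Group 3: 6800 * 0.958 = 6514
Group 4: 7600 * 0.942 = 7159
Group 5: 7900 * 0.937 = 7402
Net migration: Group 1 − 150 → 5236; Group 2 + 230 → 8006; Group 3 − 210 → 6304; Group 4 + 90 → 7249; Group 5 − 360 → 7042
Population now: 0–14=5236, 15–29=8006, 30–44=6304, 45–59=7249, 60–74=7042

5386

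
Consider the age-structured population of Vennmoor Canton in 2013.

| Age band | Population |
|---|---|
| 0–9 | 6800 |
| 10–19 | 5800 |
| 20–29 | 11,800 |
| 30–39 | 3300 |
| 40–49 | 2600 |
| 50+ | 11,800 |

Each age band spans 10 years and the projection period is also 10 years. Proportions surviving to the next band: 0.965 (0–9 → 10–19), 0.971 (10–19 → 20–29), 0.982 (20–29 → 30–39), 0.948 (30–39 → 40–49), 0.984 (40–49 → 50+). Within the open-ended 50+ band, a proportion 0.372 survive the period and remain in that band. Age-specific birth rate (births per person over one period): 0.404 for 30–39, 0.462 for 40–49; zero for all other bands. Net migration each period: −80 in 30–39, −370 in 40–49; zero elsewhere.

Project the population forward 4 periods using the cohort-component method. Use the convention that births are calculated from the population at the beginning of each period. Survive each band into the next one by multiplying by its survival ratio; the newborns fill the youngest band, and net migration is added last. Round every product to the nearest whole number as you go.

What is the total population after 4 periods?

34136

(Groups numbered youngest = 1 to oldest = 6.)
After projecting period 1:
Births: 3300 * 0.404 = 1333, 2600 * 0.462 = 1201 — total 2534
Group 2: 6800 * 0.965 = 6562
Group 3: 5800 * 0.971 = 5632
Group 4: 11800 * 0.982 = 11588
Group 5: 3300 * 0.948 = 3128
Group 6: 2600 * 0.984 + 11800 * 0.372 = 2558 + 4390 = 6948
Net migration: Group 4 − 80 → 11508; Group 5 − 370 → 2758
Population now: 0–9=2534, 10–19=6562, 20–29=5632, 30–39=11508, 40–49=2758, 50+=6948
After projecting period 2:
Births: 11508 * 0.404 = 4649, 2758 * 0.462 = 1274 — total 5923
Group 2: 2534 * 0.965 = 2445
Group 3: 6562 * 0.971 = 6372
Group 4: 5632 * 0.982 = 5531
Group 5: 11508 * 0.948 = 10910
Group 6: 2758 * 0.984 + 6948 * 0.372 = 2714 + 2585 = 5299
Net migration: Group 4 − 80 → 5451; Group 5 − 370 → 10540
Population now: 0–9=5923, 10–19=2445, 20–29=6372, 30–39=5451, 40–49=10540, 50+=5299
After projecting period 3:
Births: 5451 * 0.404 = 2202, 10540 * 0.462 = 4869 — total 7071
Group 2: 5923 * 0.965 = 5716
Group 3: 2445 * 0.971 = 2374
Group 4: 6372 * 0.982 = 6257
Group 5: 5451 * 0.948 = 5168
Group 6: 10540 * 0.984 + 5299 * 0.372 = 10371 + 1971 = 12342
Net migration: Group 4 − 80 → 6177; Group 5 − 370 → 4798
Population now: 0–9=7071, 10–19=5716, 20–29=2374, 30–39=6177, 40–49=4798, 50+=12342
After projecting period 4:
Births: 6177 * 0.404 = 2496, 4798 * 0.462 = 2217 — total 4713
Group 2: 7071 * 0.965 = 6824
Group 3: 5716 * 0.971 = 5550
Group 4: 2374 * 0.982 = 2331
Group 5: 6177 * 0.948 = 5856
Group 6: 4798 * 0.984 + 12342 * 0.372 = 4721 + 4591 = 9312
Net migration: Group 4 − 80 → 2251; Group 5 − 370 → 5486
Population now: 0–9=4713, 10–19=6824, 20–29=5550, 30–39=2251, 40–49=5486, 50+=9312
Total after period 4: 4713 + 6824 + 5550 + 2251 + 5486 + 9312 = 34136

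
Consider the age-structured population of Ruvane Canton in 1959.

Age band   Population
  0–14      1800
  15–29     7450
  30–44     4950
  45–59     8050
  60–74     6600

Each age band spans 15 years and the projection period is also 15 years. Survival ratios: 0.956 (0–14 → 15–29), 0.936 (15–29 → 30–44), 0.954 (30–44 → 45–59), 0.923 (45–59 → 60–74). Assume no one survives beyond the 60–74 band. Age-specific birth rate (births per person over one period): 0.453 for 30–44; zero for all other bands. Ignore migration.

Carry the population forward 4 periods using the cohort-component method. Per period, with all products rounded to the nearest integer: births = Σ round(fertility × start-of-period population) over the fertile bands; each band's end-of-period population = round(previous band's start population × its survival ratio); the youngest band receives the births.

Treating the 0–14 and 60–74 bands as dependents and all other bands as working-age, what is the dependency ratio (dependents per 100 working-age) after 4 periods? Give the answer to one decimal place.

42.8

Numbering the groups 1..5 from youngest to oldest:
[period 1]
Births: 4950 × 0.453 = 2242
Group 2: 1800 × 0.956 = 1721
Group 3: 7450 × 0.936 = 6973
Group 4: 4950 × 0.954 = 4722
Group 5: 8050 × 0.923 = 7430
→ [2242, 1721, 6973, 4722, 7430]
[period 2]
Births: 6973 × 0.453 = 3159
Group 2: 2242 × 0.956 = 2143
Group 3: 1721 × 0.936 = 1611
Group 4: 6973 × 0.954 = 6652
Group 5: 4722 × 0.923 = 4358
→ [3159, 2143, 1611, 6652, 4358]
[period 3]
Births: 1611 × 0.453 = 730
Group 2: 3159 × 0.956 = 3020
Group 3: 2143 × 0.936 = 2006
Group 4: 1611 × 0.954 = 1537
Group 5: 6652 × 0.923 = 6140
→ [730, 3020, 2006, 1537, 6140]
[period 4]
Births: 2006 × 0.453 = 909
Group 2: 730 × 0.956 = 698
Group 3: 3020 × 0.936 = 2827
Group 4: 2006 × 0.954 = 1914
Group 5: 1537 × 0.923 = 1419
→ [909, 698, 2827, 1914, 1419]
Dependents (band 0–14 + band 60–74) = 909 + 1419 = 2328; working-age = 5439; ratio = 2328/5439 × 100 = 42.8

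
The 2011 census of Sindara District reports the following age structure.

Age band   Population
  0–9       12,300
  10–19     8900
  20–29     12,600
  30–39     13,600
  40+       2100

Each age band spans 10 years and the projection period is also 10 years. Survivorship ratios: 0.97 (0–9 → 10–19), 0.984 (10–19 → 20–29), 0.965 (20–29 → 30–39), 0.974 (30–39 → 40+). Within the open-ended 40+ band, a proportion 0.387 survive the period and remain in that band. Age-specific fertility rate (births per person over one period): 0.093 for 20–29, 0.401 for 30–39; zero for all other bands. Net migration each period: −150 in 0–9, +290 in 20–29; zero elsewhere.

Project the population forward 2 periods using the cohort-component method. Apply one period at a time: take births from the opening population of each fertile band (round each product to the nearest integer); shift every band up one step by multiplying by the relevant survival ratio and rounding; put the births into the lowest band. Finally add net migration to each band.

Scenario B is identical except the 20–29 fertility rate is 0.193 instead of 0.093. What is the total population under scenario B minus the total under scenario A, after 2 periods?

2127

Let group 1 be 0–9 through group 5 = 40+.
After projecting period 1:
Births: 12600 * 0.093 = 1172 ; 13600 * 0.401 = 5454 → total 6626
Group 2: 12300 * 0.97 = 11931
Group 3: 8900 * 0.984 = 8758
Group 4: 12600 * 0.965 = 12159
Group 5: 13600 * 0.974 + 2100 * 0.387 = 13246 + 813 = 14059
Net migration: Group 1 − 150 → 6476; Group 3 + 290 → 9048
Population now: 0–9=6476, 10–19=11931, 20–29=9048, 30–39=12159, 40+=14059
After projecting period 2:
Births: 9048 * 0.093 = 841 ; 12159 * 0.401 = 4876 → total 5717
Group 2: 6476 * 0.97 = 6282
Group 3: 11931 * 0.984 = 11740
Group 4: 9048 * 0.965 = 8731
Group 5: 12159 * 0.974 + 14059 * 0.387 = 11843 + 5441 = 17284
Net migration: Group 1 − 150 → 5567; Group 3 + 290 → 12030
Population now: 0–9=5567, 10–19=6282, 20–29=12030, 30–39=8731, 40+=17284
Scenario A total after 2 periods: 49894
Scenario B projection —
After projecting period 1:
Births: 12600 * 0.193 = 2432 ; 13600 * 0.401 = 5454 → total 7886
Group 2: 12300 * 0.97 = 11931
Group 3: 8900 * 0.984 = 8758
Group 4: 12600 * 0.965 = 12159
Group 5: 13600 * 0.974 + 2100 * 0.387 = 13246 + 813 = 14059
Net migration: Group 1 − 150 → 7736; Group 3 + 290 → 9048
Population now: 0–9=7736, 10–19=11931, 20–29=9048, 30–39=12159, 40+=14059
After projecting period 2:
Births: 9048 * 0.193 = 1746 ; 12159 * 0.401 = 4876 → total 6622
Group 2: 7736 * 0.97 = 7504
Group 3: 11931 * 0.984 = 11740
Group 4: 9048 * 0.965 = 8731
Group 5: 12159 * 0.974 + 14059 * 0.387 = 11843 + 5441 = 17284
Net migration: Group 1 − 150 → 6472; Group 3 + 290 → 12030
Population now: 0–9=6472, 10–19=7504, 20–29=12030, 30–39=8731, 40+=17284
Scenario B total after 2 periods: 52021
Difference B − A = 52021 − 49894 = 2127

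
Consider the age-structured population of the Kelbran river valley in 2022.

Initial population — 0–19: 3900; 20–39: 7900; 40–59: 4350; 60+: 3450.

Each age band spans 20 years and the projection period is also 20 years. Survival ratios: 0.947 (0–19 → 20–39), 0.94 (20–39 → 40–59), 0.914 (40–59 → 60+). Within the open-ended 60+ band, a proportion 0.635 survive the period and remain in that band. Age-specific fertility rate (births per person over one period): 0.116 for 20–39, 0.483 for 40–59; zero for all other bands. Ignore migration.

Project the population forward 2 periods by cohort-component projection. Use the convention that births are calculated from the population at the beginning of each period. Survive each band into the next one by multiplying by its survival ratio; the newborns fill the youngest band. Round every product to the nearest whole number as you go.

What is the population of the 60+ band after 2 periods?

(Groups numbered youngest = 1 to oldest = 4.)
Period 1.
Births: 7900 × 0.116 = 916, 4350 × 0.483 = 2101 → 3017
Group 2: 3900 × 0.947 = 3693
Group 3: 7900 × 0.94 = 7426
Group 4: 4350 × 0.914 + 3450 × 0.635 = 3976 + 2191 = 6167
Population now: 0–19=3017, 20–39=3693, 40–59=7426, 60+=6167
Period 2.
Births: 3693 × 0.116 = 428, 7426 × 0.483 = 3587 → 4015
Group 2: 3017 × 0.947 = 2857
Group 3: 3693 × 0.94 = 3471
Group 4: 7426 × 0.914 + 6167 × 0.635 = 6787 + 3916 = 10703
Population now: 0–19=4015, 20–39=2857, 40–59=3471, 60+=10703

10703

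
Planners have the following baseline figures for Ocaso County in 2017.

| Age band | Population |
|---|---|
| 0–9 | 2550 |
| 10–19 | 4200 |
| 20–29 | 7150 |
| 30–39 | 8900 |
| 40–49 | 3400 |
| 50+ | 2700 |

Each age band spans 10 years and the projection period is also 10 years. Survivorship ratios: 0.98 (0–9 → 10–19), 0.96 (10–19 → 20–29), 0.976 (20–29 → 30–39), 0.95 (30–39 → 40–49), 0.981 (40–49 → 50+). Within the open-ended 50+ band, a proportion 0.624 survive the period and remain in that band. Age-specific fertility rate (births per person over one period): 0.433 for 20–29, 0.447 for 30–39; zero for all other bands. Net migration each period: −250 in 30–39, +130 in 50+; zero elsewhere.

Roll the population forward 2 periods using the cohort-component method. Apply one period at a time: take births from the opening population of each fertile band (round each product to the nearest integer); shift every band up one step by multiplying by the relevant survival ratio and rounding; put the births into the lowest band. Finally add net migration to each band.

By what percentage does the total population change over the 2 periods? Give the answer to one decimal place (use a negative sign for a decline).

Numbering the bands 1..6 from youngest to oldest:
[period 1]
Births: 7150 × 0.433 = 3096 ; 8900 × 0.447 = 3978 — total 7074
Band 2: 2550 × 0.98 = 2499
Band 3: 4200 × 0.96 = 4032
Band 4: 7150 × 0.976 = 6978
Band 5: 8900 × 0.95 = 8455
Band 6: 3400 × 0.981 + 2700 × 0.624 = 3335 + 1685 = 5020
Net migration: Band 4 − 250 → 6728; Band 6 + 130 → 5150
End of period: [7074, 2499, 4032, 6728, 8455, 5150]
[period 2]
Births: 4032 × 0.433 = 1746 ; 6728 × 0.447 = 3007 — total 4753
Band 2: 7074 × 0.98 = 6933
Band 3: 2499 × 0.96 = 2399
Band 4: 4032 × 0.976 = 3935
Band 5: 6728 × 0.95 = 6392
Band 6: 8455 × 0.981 + 5150 × 0.624 = 8294 + 3214 = 11508
Net migration: Band 4 − 250 → 3685; Band 6 + 130 → 11638
End of period: [4753, 6933, 2399, 3685, 6392, 11638]
Total: 28900 → 35800; change = 6900; percentage change = 23.9%

23.9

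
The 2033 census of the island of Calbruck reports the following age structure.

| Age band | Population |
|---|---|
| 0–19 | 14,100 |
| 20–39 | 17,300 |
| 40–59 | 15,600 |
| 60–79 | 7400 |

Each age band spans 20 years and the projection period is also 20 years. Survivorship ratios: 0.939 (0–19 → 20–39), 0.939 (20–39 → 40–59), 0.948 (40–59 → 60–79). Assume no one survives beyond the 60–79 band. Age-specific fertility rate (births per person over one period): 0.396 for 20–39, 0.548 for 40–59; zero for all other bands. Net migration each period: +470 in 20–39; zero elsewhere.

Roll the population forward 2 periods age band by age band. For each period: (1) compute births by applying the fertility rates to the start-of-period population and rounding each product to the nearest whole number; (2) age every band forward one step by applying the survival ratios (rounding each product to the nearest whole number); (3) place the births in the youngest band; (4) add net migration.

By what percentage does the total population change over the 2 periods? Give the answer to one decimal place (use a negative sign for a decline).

Call the bands 1 to 4, youngest first.
After projecting period 1:
Births: 17300 * 0.396 = 6851 ; 15600 * 0.548 = 8549 ⇒ total 15400
Band 2: 14100 * 0.939 = 13240
Band 3: 17300 * 0.939 = 16245
Band 4: 15600 * 0.948 = 14789
Net migration: Band 2 + 470 → 13710
Giving 15400 / 13710 / 16245 / 14789.
After projecting period 2:
Births: 13710 * 0.396 = 5429 ; 16245 * 0.548 = 8902 ⇒ total 14331
Band 2: 15400 * 0.939 = 14461
Band 3: 13710 * 0.939 = 12874
Band 4: 16245 * 0.948 = 15400
Net migration: Band 2 + 470 → 14931
Giving 14331 / 14931 / 12874 / 15400.
Total: 54400 → 57536; change = 3136; percentage change = 5.8%

5.8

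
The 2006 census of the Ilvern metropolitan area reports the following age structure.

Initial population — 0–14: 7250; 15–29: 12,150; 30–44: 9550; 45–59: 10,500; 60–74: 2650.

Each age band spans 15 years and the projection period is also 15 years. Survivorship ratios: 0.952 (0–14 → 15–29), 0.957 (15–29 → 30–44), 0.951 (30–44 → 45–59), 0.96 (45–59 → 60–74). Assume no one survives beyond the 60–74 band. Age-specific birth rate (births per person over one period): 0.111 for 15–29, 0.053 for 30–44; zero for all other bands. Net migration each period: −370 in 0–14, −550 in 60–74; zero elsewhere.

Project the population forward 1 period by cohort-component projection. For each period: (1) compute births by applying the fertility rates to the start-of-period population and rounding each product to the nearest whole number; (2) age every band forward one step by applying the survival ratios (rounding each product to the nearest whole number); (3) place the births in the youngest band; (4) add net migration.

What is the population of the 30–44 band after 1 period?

11628

Period 1:
Births: 12150 × 0.111 = 1349, 9550 × 0.053 = 506 ⇒ total 1855
15–29: 7250 × 0.952 = 6902
30–44: 12150 × 0.957 = 11628
45–59: 9550 × 0.951 = 9082
60–74: 10500 × 0.96 = 10080
Net migration: 0–14 − 370 → 1485; 60–74 − 550 → 9530
Population now: 0–14=1485, 15–29=6902, 30–44=11628, 45–59=9082, 60–74=9530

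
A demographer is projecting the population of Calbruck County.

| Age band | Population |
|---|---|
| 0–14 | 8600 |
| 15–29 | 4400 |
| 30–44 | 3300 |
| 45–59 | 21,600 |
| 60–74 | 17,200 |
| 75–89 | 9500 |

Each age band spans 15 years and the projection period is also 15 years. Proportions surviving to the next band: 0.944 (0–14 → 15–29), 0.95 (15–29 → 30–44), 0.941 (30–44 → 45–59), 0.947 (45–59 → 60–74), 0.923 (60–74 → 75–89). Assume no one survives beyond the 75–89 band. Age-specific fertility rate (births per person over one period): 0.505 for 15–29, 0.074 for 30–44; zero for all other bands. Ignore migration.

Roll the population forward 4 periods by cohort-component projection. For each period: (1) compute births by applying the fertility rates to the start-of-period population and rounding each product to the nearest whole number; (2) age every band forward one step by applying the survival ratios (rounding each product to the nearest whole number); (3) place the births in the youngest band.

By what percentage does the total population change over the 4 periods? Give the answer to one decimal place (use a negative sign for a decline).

-68.6

[period 1]
Births: 4400 * 0.505 = 2222, 3300 * 0.074 = 244 ⇒ total 2466
15–29: 8600 * 0.944 = 8118
30–44: 4400 * 0.95 = 4180
45–59: 3300 * 0.941 = 3105
60–74: 21600 * 0.947 = 20455
75–89: 17200 * 0.923 = 15876
Population now: 0–14=2466, 15–29=8118, 30–44=4180, 45–59=3105, 60–74=20455, 75–89=15876
[period 2]
Births: 8118 * 0.505 = 4100, 4180 * 0.074 = 309 ⇒ total 4409
15–29: 2466 * 0.944 = 2328
30–44: 8118 * 0.95 = 7712
45–59: 4180 * 0.941 = 3933
60–74: 3105 * 0.947 = 2940
75–89: 20455 * 0.923 = 18880
Population now: 0–14=4409, 15–29=2328, 30–44=7712, 45–59=3933, 60–74=2940, 75–89=18880
[period 3]
Births: 2328 * 0.505 = 1176, 7712 * 0.074 = 571 ⇒ total 1747
15–29: 4409 * 0.944 = 4162
30–44: 2328 * 0.95 = 2212
45–59: 7712 * 0.941 = 7257
60–74: 3933 * 0.947 = 3725
75–89: 2940 * 0.923 = 2714
Population now: 0–14=1747, 15–29=4162, 30–44=2212, 45–59=7257, 60–74=3725, 75–89=2714
[period 4]
Births: 4162 * 0.505 = 2102, 2212 * 0.074 = 164 ⇒ total 2266
15–29: 1747 * 0.944 = 1649
30–44: 4162 * 0.95 = 3954
45–59: 2212 * 0.941 = 2081
60–74: 7257 * 0.947 = 6872
75–89: 3725 * 0.923 = 3438
Population now: 0–14=2266, 15–29=1649, 30–44=3954, 45–59=2081, 60–74=6872, 75–89=3438
Total: 64600 → 20260; change = -44340; percentage change = -68.6%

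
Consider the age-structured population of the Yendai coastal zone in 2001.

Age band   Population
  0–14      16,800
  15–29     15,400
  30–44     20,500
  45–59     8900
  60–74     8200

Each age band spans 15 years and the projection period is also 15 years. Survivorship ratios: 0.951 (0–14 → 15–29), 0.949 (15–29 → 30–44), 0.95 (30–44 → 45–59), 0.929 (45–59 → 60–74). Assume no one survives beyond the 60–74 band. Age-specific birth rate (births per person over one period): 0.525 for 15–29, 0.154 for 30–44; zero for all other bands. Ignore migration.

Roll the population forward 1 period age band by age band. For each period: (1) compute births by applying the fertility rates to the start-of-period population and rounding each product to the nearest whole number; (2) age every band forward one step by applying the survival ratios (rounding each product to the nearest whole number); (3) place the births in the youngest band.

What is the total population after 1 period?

— Period 1 —
Births: 15400 * 0.525 = 8085 ; 20500 * 0.154 = 3157 — total 11242
15–29: 16800 * 0.951 = 15977
30–44: 15400 * 0.949 = 14615
45–59: 20500 * 0.95 = 19475
60–74: 8900 * 0.929 = 8268
Population now: 0–14=11242, 15–29=15977, 30–44=14615, 45–59=19475, 60–74=8268
Total after period 1: 11242 + 15977 + 14615 + 19475 + 8268 = 69577

69577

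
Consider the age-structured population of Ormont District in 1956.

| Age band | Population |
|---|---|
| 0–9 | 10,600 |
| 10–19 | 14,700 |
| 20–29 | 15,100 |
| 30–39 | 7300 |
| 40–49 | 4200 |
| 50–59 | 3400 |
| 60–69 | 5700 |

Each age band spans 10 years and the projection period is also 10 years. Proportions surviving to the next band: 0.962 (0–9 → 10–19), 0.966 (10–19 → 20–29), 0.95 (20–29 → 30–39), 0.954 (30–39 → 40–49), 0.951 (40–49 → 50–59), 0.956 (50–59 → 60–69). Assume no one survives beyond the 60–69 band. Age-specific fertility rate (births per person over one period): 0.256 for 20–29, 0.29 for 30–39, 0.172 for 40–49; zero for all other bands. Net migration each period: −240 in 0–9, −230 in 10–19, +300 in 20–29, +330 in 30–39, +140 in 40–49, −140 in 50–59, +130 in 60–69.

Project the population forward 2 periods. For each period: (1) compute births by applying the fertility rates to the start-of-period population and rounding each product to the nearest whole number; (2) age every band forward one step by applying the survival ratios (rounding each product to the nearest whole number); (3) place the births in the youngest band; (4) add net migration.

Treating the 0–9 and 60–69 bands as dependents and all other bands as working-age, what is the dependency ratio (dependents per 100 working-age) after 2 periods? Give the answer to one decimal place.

25.1

Period 1.
Births: 15100 × 0.256 = 3866, 7300 × 0.29 = 2117, 4200 × 0.172 = 722 → total 6705
10–19: 10600 × 0.962 = 10197
20–29: 14700 × 0.966 = 14200
30–39: 15100 × 0.95 = 14345
40–49: 7300 × 0.954 = 6964
50–59: 4200 × 0.951 = 3994
60–69: 3400 × 0.956 = 3250
Net migration: 0–9 − 240 → 6465; 10–19 − 230 → 9967; 20–29 + 300 → 14500; 30–39 + 330 → 14675; 40–49 + 140 → 7104; 50–59 − 140 → 3854; 60–69 + 130 → 3380
Giving 6465 / 9967 / 14500 / 14675 / 7104 / 3854 / 3380.
Period 2.
Births: 14500 × 0.256 = 3712, 14675 × 0.29 = 4256, 7104 × 0.172 = 1222 → total 9190
10–19: 6465 × 0.962 = 6219
20–29: 9967 × 0.966 = 9628
30–39: 14500 × 0.95 = 13775
40–49: 14675 × 0.954 = 14000
50–59: 7104 × 0.951 = 6756
60–69: 3854 × 0.956 = 3684
Net migration: 0–9 − 240 → 8950; 10–19 − 230 → 5989; 20–29 + 300 → 9928; 30–39 + 330 → 14105; 40–49 + 140 → 14140; 50–59 − 140 → 6616; 60–69 + 130 → 3814
Giving 8950 / 5989 / 9928 / 14105 / 14140 / 6616 / 3814.
Dependents (band 0–9 + band 60–69) = 8950 + 3814 = 12764; working-age = 50778; ratio = 12764/50778 × 100 = 25.1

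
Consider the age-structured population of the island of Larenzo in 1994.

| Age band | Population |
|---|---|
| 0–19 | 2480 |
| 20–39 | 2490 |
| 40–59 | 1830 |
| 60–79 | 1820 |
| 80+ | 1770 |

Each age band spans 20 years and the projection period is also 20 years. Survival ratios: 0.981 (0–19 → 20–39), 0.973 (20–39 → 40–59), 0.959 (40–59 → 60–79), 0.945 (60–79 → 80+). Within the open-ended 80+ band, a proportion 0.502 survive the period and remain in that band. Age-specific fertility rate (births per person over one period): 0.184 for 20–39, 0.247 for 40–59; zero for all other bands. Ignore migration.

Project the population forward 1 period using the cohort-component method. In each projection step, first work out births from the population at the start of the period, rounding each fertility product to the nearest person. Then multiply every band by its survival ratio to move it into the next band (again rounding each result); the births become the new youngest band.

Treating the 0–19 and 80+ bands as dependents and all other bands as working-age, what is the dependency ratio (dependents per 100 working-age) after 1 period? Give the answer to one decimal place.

(Bands numbered youngest = 1 to oldest = 5.)
— Period 1 —
Births: 2490 * 0.184 = 458 ; 1830 * 0.247 = 452 → 910
Band 2: 2480 * 0.981 = 2433
Band 3: 2490 * 0.973 = 2423
Band 4: 1830 * 0.959 = 1755
Band 5: 1820 * 0.945 + 1770 * 0.502 = 1720 + 889 = 2609
End of period: [910, 2433, 2423, 1755, 2609]
Dependents (band 0–19 + band 80+) = 910 + 2609 = 3519; working-age = 6611; ratio = 3519/6611 × 100 = 53.2

53.2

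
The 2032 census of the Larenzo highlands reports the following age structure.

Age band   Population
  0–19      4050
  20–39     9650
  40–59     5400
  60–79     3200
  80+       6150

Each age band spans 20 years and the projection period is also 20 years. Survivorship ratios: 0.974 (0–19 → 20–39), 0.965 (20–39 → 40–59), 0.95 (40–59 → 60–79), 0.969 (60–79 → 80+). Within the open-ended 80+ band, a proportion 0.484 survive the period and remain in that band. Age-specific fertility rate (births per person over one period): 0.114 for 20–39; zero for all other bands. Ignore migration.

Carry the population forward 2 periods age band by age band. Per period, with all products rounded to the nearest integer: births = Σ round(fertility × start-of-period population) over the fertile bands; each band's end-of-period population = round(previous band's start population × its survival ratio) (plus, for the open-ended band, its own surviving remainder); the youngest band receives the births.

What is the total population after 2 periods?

22087

Let band 1 be 0–19 through band 5 = 80+.
[period 1]
Births: 9650 × 0.114 = 1100
Band 2: 4050 × 0.974 = 3945
Band 3: 9650 × 0.965 = 9312
Band 4: 5400 × 0.95 = 5130
Band 5: 3200 × 0.969 + 6150 × 0.484 = 3101 + 2977 = 6078
→ [1100, 3945, 9312, 5130, 6078]
[period 2]
Births: 3945 × 0.114 = 450
Band 2: 1100 × 0.974 = 1071
Band 3: 3945 × 0.965 = 3807
Band 4: 9312 × 0.95 = 8846
Band 5: 5130 × 0.969 + 6078 × 0.484 = 4971 + 2942 = 7913
→ [450, 1071, 3807, 8846, 7913]
Total after period 2: 450 + 1071 + 3807 + 8846 + 7913 = 22087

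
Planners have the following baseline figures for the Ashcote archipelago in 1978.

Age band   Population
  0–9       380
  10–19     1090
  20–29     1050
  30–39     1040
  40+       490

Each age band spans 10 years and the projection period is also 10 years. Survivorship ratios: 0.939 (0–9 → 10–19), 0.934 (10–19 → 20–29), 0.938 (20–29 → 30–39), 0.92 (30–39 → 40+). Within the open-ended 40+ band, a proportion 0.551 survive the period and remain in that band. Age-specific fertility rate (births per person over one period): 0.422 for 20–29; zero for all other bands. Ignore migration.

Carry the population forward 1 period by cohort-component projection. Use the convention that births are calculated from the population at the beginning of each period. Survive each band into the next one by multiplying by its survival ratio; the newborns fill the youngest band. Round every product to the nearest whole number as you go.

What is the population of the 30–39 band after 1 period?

985

Period 1.
Births: 1050 × 0.422 = 443
10–19: 380 × 0.939 = 357
20–29: 1090 × 0.934 = 1018
30–39: 1050 × 0.938 = 985
40+: 1040 × 0.92 + 490 × 0.551 = 957 + 270 = 1227
→ [443, 357, 1018, 985, 1227]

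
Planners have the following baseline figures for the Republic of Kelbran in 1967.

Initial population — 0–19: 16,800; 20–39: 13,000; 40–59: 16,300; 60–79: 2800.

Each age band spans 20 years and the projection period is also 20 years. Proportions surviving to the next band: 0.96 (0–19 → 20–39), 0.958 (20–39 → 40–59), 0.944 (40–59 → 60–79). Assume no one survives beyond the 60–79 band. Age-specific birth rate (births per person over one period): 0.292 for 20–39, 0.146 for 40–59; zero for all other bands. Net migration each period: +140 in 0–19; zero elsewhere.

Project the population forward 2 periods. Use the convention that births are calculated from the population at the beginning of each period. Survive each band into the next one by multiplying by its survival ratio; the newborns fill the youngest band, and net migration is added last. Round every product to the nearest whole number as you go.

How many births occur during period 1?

6176

Period 1.
Births: 13000 × 0.292 = 3796 ; 16300 × 0.146 = 2380 ⇒ total 6176
20–39: 16800 × 0.96 = 16128
40–59: 13000 × 0.958 = 12454
60–79: 16300 × 0.944 = 15387
Net migration: 0–19 + 140 → 6316
Population now: 0–19=6316, 20–39=16128, 40–59=12454, 60–79=15387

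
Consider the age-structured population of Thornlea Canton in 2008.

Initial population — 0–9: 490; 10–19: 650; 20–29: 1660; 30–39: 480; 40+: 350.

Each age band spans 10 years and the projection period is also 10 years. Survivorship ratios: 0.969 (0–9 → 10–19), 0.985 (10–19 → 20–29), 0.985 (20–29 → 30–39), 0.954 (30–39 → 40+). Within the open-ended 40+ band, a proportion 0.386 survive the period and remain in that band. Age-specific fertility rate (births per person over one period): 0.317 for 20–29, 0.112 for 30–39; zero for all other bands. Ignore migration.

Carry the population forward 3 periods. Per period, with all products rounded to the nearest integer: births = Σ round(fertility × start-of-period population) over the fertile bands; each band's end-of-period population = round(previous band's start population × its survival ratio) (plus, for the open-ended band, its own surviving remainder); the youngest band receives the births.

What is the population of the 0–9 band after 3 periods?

219

Call the bands 1 to 5, youngest first.
Period 1.
Births: 1660 × 0.317 = 526  |  480 × 0.112 = 54 → 580
Band 2: 490 × 0.969 = 475
Band 3: 650 × 0.985 = 640
Band 4: 1660 × 0.985 = 1635
Band 5: 480 × 0.954 + 350 × 0.386 = 458 + 135 = 593
End of period: [580, 475, 640, 1635, 593]
Period 2.
Births: 640 × 0.317 = 203  |  1635 × 0.112 = 183 → 386
Band 2: 580 × 0.969 = 562
Band 3: 475 × 0.985 = 468
Band 4: 640 × 0.985 = 630
Band 5: 1635 × 0.954 + 593 × 0.386 = 1560 + 229 = 1789
End of period: [386, 562, 468, 630, 1789]
Period 3.
Births: 468 × 0.317 = 148  |  630 × 0.112 = 71 → 219
Band 2: 386 × 0.969 = 374
Band 3: 562 × 0.985 = 554
Band 4: 468 × 0.985 = 461
Band 5: 630 × 0.954 + 1789 × 0.386 = 601 + 691 = 1292
End of period: [219, 374, 554, 461, 1292]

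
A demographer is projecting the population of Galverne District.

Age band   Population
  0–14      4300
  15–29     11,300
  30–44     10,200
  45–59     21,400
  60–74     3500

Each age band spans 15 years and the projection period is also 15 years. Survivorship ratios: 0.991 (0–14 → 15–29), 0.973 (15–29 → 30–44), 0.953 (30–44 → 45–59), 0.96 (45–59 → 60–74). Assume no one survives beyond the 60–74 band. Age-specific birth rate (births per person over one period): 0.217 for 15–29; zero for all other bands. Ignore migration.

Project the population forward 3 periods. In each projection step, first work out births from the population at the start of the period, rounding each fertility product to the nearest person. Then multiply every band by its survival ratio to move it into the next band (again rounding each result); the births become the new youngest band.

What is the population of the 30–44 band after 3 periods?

— Period 1 —
Births: 11300 × 0.217 = 2452
15–29: 4300 × 0.991 = 4261
30–44: 11300 × 0.973 = 10995
45–59: 10200 × 0.953 = 9721
60–74: 21400 × 0.96 = 20544
Giving 2452 / 4261 / 10995 / 9721 / 20544.
— Period 2 —
Births: 4261 × 0.217 = 925
15–29: 2452 × 0.991 = 2430
30–44: 4261 × 0.973 = 4146
45–59: 10995 × 0.953 = 10478
60–74: 9721 × 0.96 = 9332
Giving 925 / 2430 / 4146 / 10478 / 9332.
— Period 3 —
Births: 2430 × 0.217 = 527
15–29: 925 × 0.991 = 917
30–44: 2430 × 0.973 = 2364
45–59: 4146 × 0.953 = 3951
60–74: 10478 × 0.96 = 10059
Giving 527 / 917 / 2364 / 3951 / 10059.

2364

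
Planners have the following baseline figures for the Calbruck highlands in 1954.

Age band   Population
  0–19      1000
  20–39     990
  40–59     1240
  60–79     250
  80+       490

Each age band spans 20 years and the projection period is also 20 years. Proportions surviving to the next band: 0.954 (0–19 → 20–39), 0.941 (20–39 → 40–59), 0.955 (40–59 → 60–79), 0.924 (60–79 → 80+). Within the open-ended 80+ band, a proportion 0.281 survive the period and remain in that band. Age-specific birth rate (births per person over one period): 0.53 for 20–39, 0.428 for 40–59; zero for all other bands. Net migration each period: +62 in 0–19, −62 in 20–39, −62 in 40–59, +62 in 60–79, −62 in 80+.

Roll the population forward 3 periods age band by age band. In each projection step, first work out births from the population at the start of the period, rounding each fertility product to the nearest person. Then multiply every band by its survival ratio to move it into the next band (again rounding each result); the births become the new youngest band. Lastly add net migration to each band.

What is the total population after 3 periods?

— Period 1 —
Births: 990 × 0.53 = 525 ; 1240 × 0.428 = 531 → total 1056
20–39: 1000 × 0.954 = 954
40–59: 990 × 0.941 = 932
60–79: 1240 × 0.955 = 1184
80+: 250 × 0.924 + 490 × 0.281 = 231 + 138 = 369
Net migration: 0–19 + 62 → 1118; 20–39 − 62 → 892; 40–59 − 62 → 870; 60–79 + 62 → 1246; 80+ − 62 → 307
Population now: 0–19=1118, 20–39=892, 40–59=870, 60–79=1246, 80+=307
— Period 2 —
Births: 892 × 0.53 = 473 ; 870 × 0.428 = 372 → total 845
20–39: 1118 × 0.954 = 1067
40–59: 892 × 0.941 = 839
60–79: 870 × 0.955 = 831
80+: 1246 × 0.924 + 307 × 0.281 = 1151 + 86 = 1237
Net migration: 0–19 + 62 → 907; 20–39 − 62 → 1005; 40–59 − 62 → 777; 60–79 + 62 → 893; 80+ − 62 → 1175
Population now: 0–19=907, 20–39=1005, 40–59=777, 60–79=893, 80+=1175
— Period 3 —
Births: 1005 × 0.53 = 533 ; 777 × 0.428 = 333 → total 866
20–39: 907 × 0.954 = 865
40–59: 1005 × 0.941 = 946
60–79: 777 × 0.955 = 742
80+: 893 × 0.924 + 1175 × 0.281 = 825 + 330 = 1155
Net migration: 0–19 + 62 → 928; 20–39 − 62 → 803; 40–59 − 62 → 884; 60–79 + 62 → 804; 80+ − 62 → 1093
Population now: 0–19=928, 20–39=803, 40–59=884, 60–79=804, 80+=1093
Total after period 3: 928 + 803 + 884 + 804 + 1093 = 4512

4512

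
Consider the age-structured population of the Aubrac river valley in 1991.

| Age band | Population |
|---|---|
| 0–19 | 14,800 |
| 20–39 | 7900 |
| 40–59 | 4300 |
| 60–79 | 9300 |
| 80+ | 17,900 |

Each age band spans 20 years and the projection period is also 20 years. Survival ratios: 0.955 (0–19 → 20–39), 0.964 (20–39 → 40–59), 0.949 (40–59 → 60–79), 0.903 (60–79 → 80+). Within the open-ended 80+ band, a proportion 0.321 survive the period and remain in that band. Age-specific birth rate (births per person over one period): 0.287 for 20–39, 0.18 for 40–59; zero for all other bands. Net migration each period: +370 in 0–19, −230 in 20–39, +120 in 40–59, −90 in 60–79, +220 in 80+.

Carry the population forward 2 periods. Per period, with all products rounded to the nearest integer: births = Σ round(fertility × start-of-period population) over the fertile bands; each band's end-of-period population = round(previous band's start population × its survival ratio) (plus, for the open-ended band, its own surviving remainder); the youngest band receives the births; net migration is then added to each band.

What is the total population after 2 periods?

Let group 1 be 0–19 through group 5 = 80+.
After projecting period 1:
Births: 7900 × 0.287 = 2267 ; 4300 × 0.18 = 774 → 3041
Group 2: 14800 × 0.955 = 14134
Group 3: 7900 × 0.964 = 7616
Group 4: 4300 × 0.949 = 4081
Group 5: 9300 × 0.903 + 17900 × 0.321 = 8398 + 5746 = 14144
Net migration: Group 1 + 370 → 3411; Group 2 − 230 → 13904; Group 3 + 120 → 7736; Group 4 − 90 → 3991; Group 5 + 220 → 14364
End of period: [3411, 13904, 7736, 3991, 14364]
After projecting period 2:
Births: 13904 × 0.287 = 3990 ; 7736 × 0.18 = 1392 → 5382
Group 2: 3411 × 0.955 = 3258
Group 3: 13904 × 0.964 = 13403
Group 4: 7736 × 0.949 = 7341
Group 5: 3991 × 0.903 + 14364 × 0.321 = 3604 + 4611 = 8215
Net migration: Group 1 + 370 → 5752; Group 2 − 230 → 3028; Group 3 + 120 → 13523; Group 4 − 90 → 7251; Group 5 + 220 → 8435
End of period: [5752, 3028, 13523, 7251, 8435]
Total after period 2: 5752 + 3028 + 13523 + 7251 + 8435 = 37989

37989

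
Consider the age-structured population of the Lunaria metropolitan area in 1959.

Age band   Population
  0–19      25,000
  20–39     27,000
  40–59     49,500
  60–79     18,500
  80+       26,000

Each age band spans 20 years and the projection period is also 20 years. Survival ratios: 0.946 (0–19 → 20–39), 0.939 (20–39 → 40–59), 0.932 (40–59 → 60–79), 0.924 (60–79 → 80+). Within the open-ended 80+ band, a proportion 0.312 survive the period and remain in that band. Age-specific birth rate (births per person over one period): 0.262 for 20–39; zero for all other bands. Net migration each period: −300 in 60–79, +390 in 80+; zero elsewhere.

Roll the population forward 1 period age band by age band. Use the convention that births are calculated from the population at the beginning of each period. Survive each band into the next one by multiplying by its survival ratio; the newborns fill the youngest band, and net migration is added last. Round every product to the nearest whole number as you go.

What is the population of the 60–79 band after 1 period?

45834

Let band 1 be 0–19 through band 5 = 80+.
— Period 1 —
Births: 27000 * 0.262 = 7074
Band 2: 25000 * 0.946 = 23650
Band 3: 27000 * 0.939 = 25353
Band 4: 49500 * 0.932 = 46134
Band 5: 18500 * 0.924 + 26000 * 0.312 = 17094 + 8112 = 25206
Net migration: Band 4 − 300 → 45834; Band 5 + 390 → 25596
Population now: 0–19=7074, 20–39=23650, 40–59=25353, 60–79=45834, 80+=25596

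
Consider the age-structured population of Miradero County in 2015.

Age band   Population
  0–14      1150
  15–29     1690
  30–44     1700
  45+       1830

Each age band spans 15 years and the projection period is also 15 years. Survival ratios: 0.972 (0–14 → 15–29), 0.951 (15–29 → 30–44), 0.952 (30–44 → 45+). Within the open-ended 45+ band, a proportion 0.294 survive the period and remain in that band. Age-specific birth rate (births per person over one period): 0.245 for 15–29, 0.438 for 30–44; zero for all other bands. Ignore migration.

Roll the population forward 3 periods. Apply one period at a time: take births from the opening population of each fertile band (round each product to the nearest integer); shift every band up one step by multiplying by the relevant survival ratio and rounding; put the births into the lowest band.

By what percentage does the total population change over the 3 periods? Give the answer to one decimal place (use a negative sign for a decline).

-30.7

Let group 1 be 0–14 through group 4 = 45+.
Period 1:
Births: 1690 * 0.245 = 414  |  1700 * 0.438 = 745 → total 1159
Group 2: 1150 * 0.972 = 1118
Group 3: 1690 * 0.951 = 1607
Group 4: 1700 * 0.952 + 1830 * 0.294 = 1618 + 538 = 2156
→ [1159, 1118, 1607, 2156]
Period 2:
Births: 1118 * 0.245 = 274  |  1607 * 0.438 = 704 → total 978
Group 2: 1159 * 0.972 = 1127
Group 3: 1118 * 0.951 = 1063
Group 4: 1607 * 0.952 + 2156 * 0.294 = 1530 + 634 = 2164
→ [978, 1127, 1063, 2164]
Period 3:
Births: 1127 * 0.245 = 276  |  1063 * 0.438 = 466 → total 742
Group 2: 978 * 0.972 = 951
Group 3: 1127 * 0.951 = 1072
Group 4: 1063 * 0.952 + 2164 * 0.294 = 1012 + 636 = 1648
→ [742, 951, 1072, 1648]
Total: 6370 → 4413; change = -1957; percentage change = -30.7%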